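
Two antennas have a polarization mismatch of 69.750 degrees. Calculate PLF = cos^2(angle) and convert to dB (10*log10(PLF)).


PLF_linear = cos^2(69.750 deg) = 0.1197970
PLF_dB = 10 * log10(0.1197970) = -9.216 dB

-9.216 dB


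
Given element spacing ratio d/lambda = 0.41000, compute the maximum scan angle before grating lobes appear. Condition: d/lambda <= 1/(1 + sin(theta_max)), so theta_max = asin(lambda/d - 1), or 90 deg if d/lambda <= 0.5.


lambda/d - 1 = 1/0.41000 - 1 = 1.439024 >= 1
d/lambda <= 0.5, so the array can scan to endfire without grating lobes: theta_max = 90 deg

90 deg


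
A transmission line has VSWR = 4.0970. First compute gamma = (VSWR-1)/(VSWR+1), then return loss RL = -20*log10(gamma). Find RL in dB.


gamma = (4.0970 - 1) / (4.0970 + 1) = 0.6076123
RL = -20 * log10(0.6076123) = 4.327 dB

4.327 dB


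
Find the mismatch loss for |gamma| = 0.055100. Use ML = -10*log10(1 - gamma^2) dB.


ML = -10 * log10(1 - 0.055100^2) = -10 * log10(0.99696399) = 0.01321 dB

0.01321 dB


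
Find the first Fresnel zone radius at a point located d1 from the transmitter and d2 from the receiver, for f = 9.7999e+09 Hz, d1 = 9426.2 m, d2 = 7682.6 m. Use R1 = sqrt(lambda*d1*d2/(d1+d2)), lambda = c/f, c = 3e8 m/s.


lambda = c / f = 3.0000e+08 / 9.7999e+09 = 0.03061256 m
R1 = sqrt(0.03061256 * 9426.2 * 7682.6 / (9426.2 + 7682.6)) = 11.38 m

11.38 m


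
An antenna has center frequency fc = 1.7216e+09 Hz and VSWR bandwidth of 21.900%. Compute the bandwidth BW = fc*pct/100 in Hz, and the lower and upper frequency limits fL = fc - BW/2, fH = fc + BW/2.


BW = 1.7216e+09 * 21.900/100 = 3.770304e+08 Hz
fL = 1.7216e+09 - 3.770304e+08/2 = 1.533e+09 Hz
fH = 1.7216e+09 + 3.770304e+08/2 = 1.910e+09 Hz

BW=3.770e+08 Hz, fL=1.533e+09 Hz, fH=1.910e+09 Hz


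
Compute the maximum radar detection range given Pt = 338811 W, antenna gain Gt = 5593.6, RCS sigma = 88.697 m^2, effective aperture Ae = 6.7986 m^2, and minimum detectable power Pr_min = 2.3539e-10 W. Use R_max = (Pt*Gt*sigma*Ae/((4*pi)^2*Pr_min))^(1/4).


R^4 = 338811*5593.6*88.697*6.7986 / ((4*pi)^2 * 2.3539e-10) = 3.074465e+19
R_max = 3.074465e+19^0.25 = 74463 m

74463 m


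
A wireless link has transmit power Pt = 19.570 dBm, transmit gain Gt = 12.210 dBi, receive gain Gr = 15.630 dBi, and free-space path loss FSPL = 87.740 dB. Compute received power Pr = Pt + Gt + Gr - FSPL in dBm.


Pr = 19.570 + 12.210 + 15.630 - 87.740 = -40.33 dBm

-40.33 dBm


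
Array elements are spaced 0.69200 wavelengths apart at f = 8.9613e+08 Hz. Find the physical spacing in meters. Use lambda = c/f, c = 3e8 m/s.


lambda = c / f = 3.0000e+08 / 8.9613e+08 = 0.3347729 m
d = 0.69200 * 0.3347729 = 0.2317 m

0.2317 m


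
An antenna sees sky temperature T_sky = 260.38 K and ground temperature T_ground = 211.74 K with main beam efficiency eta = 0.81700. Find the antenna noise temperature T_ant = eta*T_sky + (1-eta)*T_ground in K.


T_ant = 0.81700 * 260.38 + (1 - 0.81700) * 211.74 = 251.5 K

251.5 K


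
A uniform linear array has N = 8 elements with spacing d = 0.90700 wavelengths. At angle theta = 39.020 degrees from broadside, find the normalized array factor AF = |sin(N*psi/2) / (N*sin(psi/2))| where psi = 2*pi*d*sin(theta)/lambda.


psi = 2*pi*0.90700*sin(39.020 deg) = 3.587948 rad
AF = |sin(8*3.587948/2) / (8*sin(3.587948/2))| = 0.1252

0.1252


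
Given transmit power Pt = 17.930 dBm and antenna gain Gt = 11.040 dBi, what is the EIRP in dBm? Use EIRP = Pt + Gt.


EIRP = Pt + Gt = 17.930 + 11.040 = 28.97 dBm

28.97 dBm


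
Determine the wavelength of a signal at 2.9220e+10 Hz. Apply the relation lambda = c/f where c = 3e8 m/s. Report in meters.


lambda = c / f = 3.0000e+08 / 2.9220e+10 = 0.01027 m

0.01027 m


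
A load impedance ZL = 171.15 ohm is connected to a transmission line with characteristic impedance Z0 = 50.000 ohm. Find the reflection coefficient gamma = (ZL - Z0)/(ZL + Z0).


gamma = (171.15 - 50.000) / (171.15 + 50.000) = 0.5478

0.5478


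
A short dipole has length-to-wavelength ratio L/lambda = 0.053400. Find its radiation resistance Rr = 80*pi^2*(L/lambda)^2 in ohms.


Rr = 80 * pi^2 * (0.053400)^2 = 80 * 9.869604 * 2.851560e-03 = 2.252 ohm

2.252 ohm


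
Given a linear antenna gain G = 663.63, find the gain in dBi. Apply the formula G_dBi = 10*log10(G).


G_dBi = 10 * log10(663.63) = 28.22 dBi

28.22 dBi


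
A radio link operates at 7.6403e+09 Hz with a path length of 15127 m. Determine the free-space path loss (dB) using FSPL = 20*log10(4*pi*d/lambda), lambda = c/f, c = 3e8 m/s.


lambda = c / f = 3.0000e+08 / 7.6403e+09 = 0.03926547 m
FSPL = 20 * log10(4*pi*15127/0.03926547) = 133.7 dB

133.7 dB


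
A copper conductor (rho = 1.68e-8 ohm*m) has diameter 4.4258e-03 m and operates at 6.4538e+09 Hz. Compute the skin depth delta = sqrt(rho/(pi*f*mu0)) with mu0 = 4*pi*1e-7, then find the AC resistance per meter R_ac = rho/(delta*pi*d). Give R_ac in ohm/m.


delta = sqrt(1.68e-8 / (pi * 6.4538e+09 * 4*pi*1e-7)) = 8.120206e-07 m
R_ac = 1.68e-8 / (8.120206e-07 * pi * 4.4258e-03) = 1.488 ohm/m

1.488 ohm/m


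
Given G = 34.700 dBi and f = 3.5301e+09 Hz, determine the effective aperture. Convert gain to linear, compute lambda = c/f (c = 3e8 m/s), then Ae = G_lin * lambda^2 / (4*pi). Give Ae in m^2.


lambda = c / f = 3.0000e+08 / 3.5301e+09 = 0.08498343 m
G_linear = 10^(34.700/10) = 2951.209
Ae = G_linear * lambda^2 / (4*pi) = 2951.209 * 0.08498343^2 / (4*pi) = 1.696 m^2

1.696 m^2


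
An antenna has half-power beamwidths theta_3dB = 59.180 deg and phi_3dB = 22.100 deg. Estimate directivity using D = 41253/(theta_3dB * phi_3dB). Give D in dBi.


D_linear = 41253 / (59.180 * 22.100) = 31.54193
D_dBi = 10 * log10(31.54193) = 14.99 dBi

14.99 dBi


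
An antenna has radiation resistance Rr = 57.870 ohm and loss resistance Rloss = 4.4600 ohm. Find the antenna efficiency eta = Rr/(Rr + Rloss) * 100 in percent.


eta = 57.870 / (57.870 + 4.4600) * 100 = 92.84%

92.84%


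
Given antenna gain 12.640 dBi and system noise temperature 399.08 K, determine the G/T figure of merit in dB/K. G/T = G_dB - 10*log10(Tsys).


G/T = 12.640 - 10*log10(399.08) = 12.640 - 26.01060 = -13.37 dB/K

-13.37 dB/K


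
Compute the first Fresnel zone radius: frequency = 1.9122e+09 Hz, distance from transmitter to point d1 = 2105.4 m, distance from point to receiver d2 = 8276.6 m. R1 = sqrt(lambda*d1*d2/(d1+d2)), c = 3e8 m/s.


lambda = c / f = 3.0000e+08 / 1.9122e+09 = 0.1568874 m
R1 = sqrt(0.1568874 * 2105.4 * 8276.6 / (2105.4 + 8276.6)) = 16.23 m

16.23 m


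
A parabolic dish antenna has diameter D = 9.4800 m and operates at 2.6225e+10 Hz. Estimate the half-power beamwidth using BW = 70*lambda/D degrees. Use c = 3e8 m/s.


lambda = c / f = 3.0000e+08 / 2.6225e+10 = 0.01143947 m
BW = 70 * 0.01143947 / 9.4800 = 0.08447 deg

0.08447 deg


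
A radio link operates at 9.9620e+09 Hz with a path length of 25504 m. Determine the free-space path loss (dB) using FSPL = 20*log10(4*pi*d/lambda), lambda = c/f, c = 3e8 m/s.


lambda = c / f = 3.0000e+08 / 9.9620e+09 = 0.03011443 m
FSPL = 20 * log10(4*pi*25504/0.03011443) = 140.5 dB

140.5 dB


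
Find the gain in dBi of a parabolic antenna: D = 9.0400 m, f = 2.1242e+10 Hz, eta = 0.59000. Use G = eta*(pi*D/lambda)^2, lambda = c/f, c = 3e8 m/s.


lambda = c / f = 3.0000e+08 / 2.1242e+10 = 0.01412296 m
G_linear = 0.59000 * (pi * 9.0400 / 0.01412296)^2 = 2.385817e+06
G_dBi = 10 * log10(2.385817e+06) = 63.78 dBi

63.78 dBi


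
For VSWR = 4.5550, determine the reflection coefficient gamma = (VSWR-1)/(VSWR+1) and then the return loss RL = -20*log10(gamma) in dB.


gamma = (4.5550 - 1) / (4.5550 + 1) = 0.6399640
RL = -20 * log10(0.6399640) = 3.877 dB

3.877 dB


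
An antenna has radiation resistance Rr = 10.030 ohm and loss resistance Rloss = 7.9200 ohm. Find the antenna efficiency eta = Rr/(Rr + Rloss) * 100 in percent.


eta = 10.030 / (10.030 + 7.9200) * 100 = 55.88%

55.88%


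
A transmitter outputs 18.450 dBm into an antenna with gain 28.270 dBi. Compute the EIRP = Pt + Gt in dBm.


EIRP = Pt + Gt = 18.450 + 28.270 = 46.72 dBm

46.72 dBm


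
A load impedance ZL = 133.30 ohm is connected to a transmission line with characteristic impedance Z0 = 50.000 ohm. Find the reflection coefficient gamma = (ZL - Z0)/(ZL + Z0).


gamma = (133.30 - 50.000) / (133.30 + 50.000) = 0.4544

0.4544


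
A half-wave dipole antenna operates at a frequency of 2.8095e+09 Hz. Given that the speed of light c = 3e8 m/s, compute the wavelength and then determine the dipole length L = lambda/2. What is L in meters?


lambda = c / f = 3.0000e+08 / 2.8095e+09 = 0.1067806 m
L = lambda / 2 = 0.1067806 / 2 = 0.05339 m

0.05339 m


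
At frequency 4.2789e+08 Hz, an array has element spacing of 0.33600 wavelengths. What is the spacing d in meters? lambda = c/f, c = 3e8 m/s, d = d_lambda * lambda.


lambda = c / f = 3.0000e+08 / 4.2789e+08 = 0.7011148 m
d = 0.33600 * 0.7011148 = 0.2356 m

0.2356 m


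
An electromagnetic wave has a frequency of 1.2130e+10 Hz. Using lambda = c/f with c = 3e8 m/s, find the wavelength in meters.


lambda = c / f = 3.0000e+08 / 1.2130e+10 = 0.02473 m

0.02473 m


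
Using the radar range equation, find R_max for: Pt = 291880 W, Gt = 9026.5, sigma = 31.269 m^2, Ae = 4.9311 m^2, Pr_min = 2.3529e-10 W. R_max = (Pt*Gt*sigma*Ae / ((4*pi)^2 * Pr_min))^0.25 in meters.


R^4 = 291880*9026.5*31.269*4.9311 / ((4*pi)^2 * 2.3529e-10) = 1.093348e+19
R_max = 1.093348e+19^0.25 = 57503 m

57503 m


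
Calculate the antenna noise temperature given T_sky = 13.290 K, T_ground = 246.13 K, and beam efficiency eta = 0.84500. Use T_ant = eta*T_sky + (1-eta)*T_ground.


T_ant = 0.84500 * 13.290 + (1 - 0.84500) * 246.13 = 49.38 K

49.38 K


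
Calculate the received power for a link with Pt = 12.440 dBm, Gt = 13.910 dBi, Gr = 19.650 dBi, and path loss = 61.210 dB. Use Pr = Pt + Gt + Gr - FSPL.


Pr = 12.440 + 13.910 + 19.650 - 61.210 = -15.21 dBm

-15.21 dBm


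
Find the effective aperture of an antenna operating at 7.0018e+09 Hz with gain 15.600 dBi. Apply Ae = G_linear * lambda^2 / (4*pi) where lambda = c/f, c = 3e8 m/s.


lambda = c / f = 3.0000e+08 / 7.0018e+09 = 0.04284613 m
G_linear = 10^(15.600/10) = 36.30781
Ae = G_linear * lambda^2 / (4*pi) = 36.30781 * 0.04284613^2 / (4*pi) = 5.304e-03 m^2

5.304e-03 m^2


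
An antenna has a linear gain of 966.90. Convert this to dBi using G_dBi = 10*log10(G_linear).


G_dBi = 10 * log10(966.90) = 29.85 dBi

29.85 dBi


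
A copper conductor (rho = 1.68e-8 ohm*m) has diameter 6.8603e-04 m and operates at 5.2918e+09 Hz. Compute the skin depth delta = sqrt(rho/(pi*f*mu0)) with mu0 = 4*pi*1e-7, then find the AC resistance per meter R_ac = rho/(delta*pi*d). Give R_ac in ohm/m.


delta = sqrt(1.68e-8 / (pi * 5.2918e+09 * 4*pi*1e-7)) = 8.967535e-07 m
R_ac = 1.68e-8 / (8.967535e-07 * pi * 6.8603e-04) = 8.692 ohm/m

8.692 ohm/m


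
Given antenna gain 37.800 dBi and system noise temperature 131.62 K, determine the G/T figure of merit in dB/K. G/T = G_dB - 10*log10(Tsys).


G/T = 37.800 - 10*log10(131.62) = 37.800 - 21.19322 = 16.61 dB/K

16.61 dB/K


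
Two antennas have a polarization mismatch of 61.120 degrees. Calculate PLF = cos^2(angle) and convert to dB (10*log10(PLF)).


PLF_linear = cos^2(61.120 deg) = 0.2332665
PLF_dB = 10 * log10(0.2332665) = -6.321 dB

-6.321 dB


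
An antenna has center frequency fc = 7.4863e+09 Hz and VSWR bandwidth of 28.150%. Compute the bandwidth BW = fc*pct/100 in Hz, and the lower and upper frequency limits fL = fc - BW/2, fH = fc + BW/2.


BW = 7.4863e+09 * 28.150/100 = 2.107393e+09 Hz
fL = 7.4863e+09 - 2.107393e+09/2 = 6.433e+09 Hz
fH = 7.4863e+09 + 2.107393e+09/2 = 8.540e+09 Hz

BW=2.107e+09 Hz, fL=6.433e+09 Hz, fH=8.540e+09 Hz


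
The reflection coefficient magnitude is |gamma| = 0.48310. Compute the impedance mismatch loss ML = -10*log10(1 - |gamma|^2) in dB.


ML = -10 * log10(1 - 0.48310^2) = -10 * log10(0.76661439) = 1.154 dB

1.154 dB


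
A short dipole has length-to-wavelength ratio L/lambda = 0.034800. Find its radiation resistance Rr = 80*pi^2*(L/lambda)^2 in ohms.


Rr = 80 * pi^2 * (0.034800)^2 = 80 * 9.869604 * 1.211040e-03 = 0.9562 ohm

0.9562 ohm


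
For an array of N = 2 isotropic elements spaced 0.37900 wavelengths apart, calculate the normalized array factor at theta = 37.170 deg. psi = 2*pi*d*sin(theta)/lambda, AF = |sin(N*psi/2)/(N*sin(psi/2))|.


psi = 2*pi*0.37900*sin(37.170 deg) = 1.438755 rad
AF = |sin(2*1.438755/2) / (2*sin(1.438755/2))| = 0.7522

0.7522


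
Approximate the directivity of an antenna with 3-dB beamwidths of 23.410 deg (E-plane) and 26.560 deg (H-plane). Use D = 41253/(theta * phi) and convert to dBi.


D_linear = 41253 / (23.410 * 26.560) = 66.34773
D_dBi = 10 * log10(66.34773) = 18.22 dBi

18.22 dBi


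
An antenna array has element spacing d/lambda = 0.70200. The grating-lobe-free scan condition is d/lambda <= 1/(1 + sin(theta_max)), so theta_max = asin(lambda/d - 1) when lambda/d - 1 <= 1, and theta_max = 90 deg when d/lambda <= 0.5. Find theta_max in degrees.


lambda/d - 1 = 1/0.70200 - 1 = 0.4245014
theta_max = asin(0.4245014) = 25.12 deg

25.12 deg


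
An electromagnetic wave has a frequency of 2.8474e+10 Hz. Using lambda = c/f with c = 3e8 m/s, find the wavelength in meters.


lambda = c / f = 3.0000e+08 / 2.8474e+10 = 0.01054 m

0.01054 m


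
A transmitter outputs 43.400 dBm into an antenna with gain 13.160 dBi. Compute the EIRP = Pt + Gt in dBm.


EIRP = Pt + Gt = 43.400 + 13.160 = 56.56 dBm

56.56 dBm


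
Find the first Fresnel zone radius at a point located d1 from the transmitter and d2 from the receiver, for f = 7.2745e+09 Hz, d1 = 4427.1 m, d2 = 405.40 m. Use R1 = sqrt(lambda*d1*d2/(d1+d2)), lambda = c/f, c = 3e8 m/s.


lambda = c / f = 3.0000e+08 / 7.2745e+09 = 0.04123995 m
R1 = sqrt(0.04123995 * 4427.1 * 405.40 / (4427.1 + 405.40)) = 3.914 m

3.914 m


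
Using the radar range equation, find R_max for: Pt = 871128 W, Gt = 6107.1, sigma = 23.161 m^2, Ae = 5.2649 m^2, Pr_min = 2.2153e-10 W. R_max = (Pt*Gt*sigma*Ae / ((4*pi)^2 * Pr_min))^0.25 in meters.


R^4 = 871128*6107.1*23.161*5.2649 / ((4*pi)^2 * 2.2153e-10) = 1.854437e+19
R_max = 1.854437e+19^0.25 = 65623 m

65623 m


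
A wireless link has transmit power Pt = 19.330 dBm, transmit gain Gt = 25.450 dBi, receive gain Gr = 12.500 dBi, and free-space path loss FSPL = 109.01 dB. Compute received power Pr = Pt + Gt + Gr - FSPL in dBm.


Pr = 19.330 + 25.450 + 12.500 - 109.01 = -51.73 dBm

-51.73 dBm


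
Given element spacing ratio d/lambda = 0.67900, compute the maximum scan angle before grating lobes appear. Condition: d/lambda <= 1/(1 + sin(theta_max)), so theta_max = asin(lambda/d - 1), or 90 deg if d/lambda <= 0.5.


lambda/d - 1 = 1/0.67900 - 1 = 0.4727541
theta_max = asin(0.4727541) = 28.21 deg

28.21 deg


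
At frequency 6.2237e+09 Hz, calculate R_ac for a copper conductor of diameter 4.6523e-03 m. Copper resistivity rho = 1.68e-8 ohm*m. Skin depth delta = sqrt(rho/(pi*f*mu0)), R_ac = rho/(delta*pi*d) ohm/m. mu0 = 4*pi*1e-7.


delta = sqrt(1.68e-8 / (pi * 6.2237e+09 * 4*pi*1e-7)) = 8.268952e-07 m
R_ac = 1.68e-8 / (8.268952e-07 * pi * 4.6523e-03) = 1.390 ohm/m

1.390 ohm/m


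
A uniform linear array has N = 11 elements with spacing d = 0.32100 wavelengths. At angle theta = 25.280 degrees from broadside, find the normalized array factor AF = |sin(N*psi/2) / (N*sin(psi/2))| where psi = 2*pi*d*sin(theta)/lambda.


psi = 2*pi*0.32100*sin(25.280 deg) = 0.8613026 rad
AF = |sin(11*0.8613026/2) / (11*sin(0.8613026/2))| = 0.2177

0.2177


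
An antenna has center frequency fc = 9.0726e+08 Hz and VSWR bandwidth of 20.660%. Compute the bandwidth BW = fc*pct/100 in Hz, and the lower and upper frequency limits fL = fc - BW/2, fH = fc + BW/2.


BW = 9.0726e+08 * 20.660/100 = 1.874399e+08 Hz
fL = 9.0726e+08 - 1.874399e+08/2 = 8.135e+08 Hz
fH = 9.0726e+08 + 1.874399e+08/2 = 1.001e+09 Hz

BW=1.874e+08 Hz, fL=8.135e+08 Hz, fH=1.001e+09 Hz


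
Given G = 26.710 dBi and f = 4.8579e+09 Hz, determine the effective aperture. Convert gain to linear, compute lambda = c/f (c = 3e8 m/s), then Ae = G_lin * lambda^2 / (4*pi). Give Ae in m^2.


lambda = c / f = 3.0000e+08 / 4.8579e+09 = 0.06175508 m
G_linear = 10^(26.710/10) = 468.8134
Ae = G_linear * lambda^2 / (4*pi) = 468.8134 * 0.06175508^2 / (4*pi) = 0.1423 m^2

0.1423 m^2


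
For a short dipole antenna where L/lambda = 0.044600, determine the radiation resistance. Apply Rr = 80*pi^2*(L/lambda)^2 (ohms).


Rr = 80 * pi^2 * (0.044600)^2 = 80 * 9.869604 * 1.989160e-03 = 1.571 ohm

1.571 ohm


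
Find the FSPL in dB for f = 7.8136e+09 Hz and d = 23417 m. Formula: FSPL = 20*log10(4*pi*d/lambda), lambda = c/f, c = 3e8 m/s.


lambda = c / f = 3.0000e+08 / 7.8136e+09 = 0.03839459 m
FSPL = 20 * log10(4*pi*23417/0.03839459) = 137.7 dB

137.7 dB


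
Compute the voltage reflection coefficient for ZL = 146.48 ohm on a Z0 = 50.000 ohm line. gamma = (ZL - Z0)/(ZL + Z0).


gamma = (146.48 - 50.000) / (146.48 + 50.000) = 0.4910

0.4910


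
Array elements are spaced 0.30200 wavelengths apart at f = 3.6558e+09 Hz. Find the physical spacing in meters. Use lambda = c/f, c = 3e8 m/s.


lambda = c / f = 3.0000e+08 / 3.6558e+09 = 0.08206138 m
d = 0.30200 * 0.08206138 = 0.02478 m

0.02478 m


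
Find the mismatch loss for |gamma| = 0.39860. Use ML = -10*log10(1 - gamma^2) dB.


ML = -10 * log10(1 - 0.39860^2) = -10 * log10(0.84111804) = 0.7514 dB

0.7514 dB


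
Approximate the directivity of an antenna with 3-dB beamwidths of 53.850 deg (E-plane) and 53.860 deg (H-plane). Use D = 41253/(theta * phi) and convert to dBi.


D_linear = 41253 / (53.850 * 53.860) = 14.22340
D_dBi = 10 * log10(14.22340) = 11.53 dBi

11.53 dBi


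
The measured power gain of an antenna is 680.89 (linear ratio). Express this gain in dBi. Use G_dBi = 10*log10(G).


G_dBi = 10 * log10(680.89) = 28.33 dBi

28.33 dBi


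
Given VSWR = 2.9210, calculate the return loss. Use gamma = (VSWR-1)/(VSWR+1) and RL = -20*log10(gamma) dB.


gamma = (2.9210 - 1) / (2.9210 + 1) = 0.4899260
RL = -20 * log10(0.4899260) = 6.197 dB

6.197 dB


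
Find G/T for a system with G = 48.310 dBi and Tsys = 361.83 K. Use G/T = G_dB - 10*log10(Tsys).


G/T = 48.310 - 10*log10(361.83) = 48.310 - 25.58505 = 22.72 dB/K

22.72 dB/K


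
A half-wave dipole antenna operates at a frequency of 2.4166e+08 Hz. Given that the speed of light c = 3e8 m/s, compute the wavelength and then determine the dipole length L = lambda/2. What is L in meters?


lambda = c / f = 3.0000e+08 / 2.4166e+08 = 1.241414 m
L = lambda / 2 = 1.241414 / 2 = 0.6207 m

0.6207 m


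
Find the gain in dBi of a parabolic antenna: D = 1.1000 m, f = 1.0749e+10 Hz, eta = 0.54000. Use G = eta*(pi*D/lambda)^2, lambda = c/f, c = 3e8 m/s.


lambda = c / f = 3.0000e+08 / 1.0749e+10 = 0.02790957 m
G_linear = 0.54000 * (pi * 1.1000 / 0.02790957)^2 = 8278.899
G_dBi = 10 * log10(8278.899) = 39.18 dBi

39.18 dBi


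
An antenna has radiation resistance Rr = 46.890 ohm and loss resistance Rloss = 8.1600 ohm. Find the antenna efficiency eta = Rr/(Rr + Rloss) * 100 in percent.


eta = 46.890 / (46.890 + 8.1600) * 100 = 85.18%

85.18%


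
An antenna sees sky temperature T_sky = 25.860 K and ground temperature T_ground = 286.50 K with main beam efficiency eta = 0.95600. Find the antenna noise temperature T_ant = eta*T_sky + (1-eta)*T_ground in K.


T_ant = 0.95600 * 25.860 + (1 - 0.95600) * 286.50 = 37.33 K

37.33 K


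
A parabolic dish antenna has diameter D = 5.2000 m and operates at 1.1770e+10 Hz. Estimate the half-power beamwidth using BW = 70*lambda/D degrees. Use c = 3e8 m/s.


lambda = c / f = 3.0000e+08 / 1.1770e+10 = 0.02548853 m
BW = 70 * 0.02548853 / 5.2000 = 0.3431 deg

0.3431 deg


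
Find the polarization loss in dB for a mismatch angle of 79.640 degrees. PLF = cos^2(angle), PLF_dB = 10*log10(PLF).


PLF_linear = cos^2(79.640 deg) = 0.03233971
PLF_dB = 10 * log10(0.03233971) = -14.90 dB

-14.90 dB


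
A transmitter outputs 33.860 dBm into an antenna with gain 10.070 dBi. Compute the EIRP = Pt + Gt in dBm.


EIRP = Pt + Gt = 33.860 + 10.070 = 43.93 dBm

43.93 dBm


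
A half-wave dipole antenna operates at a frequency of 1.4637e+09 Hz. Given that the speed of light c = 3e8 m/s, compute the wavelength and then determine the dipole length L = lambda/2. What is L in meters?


lambda = c / f = 3.0000e+08 / 1.4637e+09 = 0.2049600 m
L = lambda / 2 = 0.2049600 / 2 = 0.1025 m

0.1025 m


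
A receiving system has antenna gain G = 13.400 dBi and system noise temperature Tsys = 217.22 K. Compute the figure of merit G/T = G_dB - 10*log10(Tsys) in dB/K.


G/T = 13.400 - 10*log10(217.22) = 13.400 - 23.36900 = -9.969 dB/K

-9.969 dB/K


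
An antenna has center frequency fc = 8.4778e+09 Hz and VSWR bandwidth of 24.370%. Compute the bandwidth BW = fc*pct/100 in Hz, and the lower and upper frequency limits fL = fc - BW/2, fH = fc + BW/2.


BW = 8.4778e+09 * 24.370/100 = 2.066040e+09 Hz
fL = 8.4778e+09 - 2.066040e+09/2 = 7.445e+09 Hz
fH = 8.4778e+09 + 2.066040e+09/2 = 9.511e+09 Hz

BW=2.066e+09 Hz, fL=7.445e+09 Hz, fH=9.511e+09 Hz


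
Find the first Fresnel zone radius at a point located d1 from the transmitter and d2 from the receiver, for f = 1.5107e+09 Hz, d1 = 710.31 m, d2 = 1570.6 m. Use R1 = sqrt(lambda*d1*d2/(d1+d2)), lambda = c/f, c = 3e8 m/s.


lambda = c / f = 3.0000e+08 / 1.5107e+09 = 0.1985834 m
R1 = sqrt(0.1985834 * 710.31 * 1570.6 / (710.31 + 1570.6)) = 9.855 m

9.855 m


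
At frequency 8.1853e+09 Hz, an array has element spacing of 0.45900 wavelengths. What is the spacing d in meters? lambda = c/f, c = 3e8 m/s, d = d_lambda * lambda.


lambda = c / f = 3.0000e+08 / 8.1853e+09 = 0.03665107 m
d = 0.45900 * 0.03665107 = 0.01682 m

0.01682 m


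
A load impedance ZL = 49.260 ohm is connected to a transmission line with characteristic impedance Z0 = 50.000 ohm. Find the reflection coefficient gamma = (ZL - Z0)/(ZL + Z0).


gamma = (49.260 - 50.000) / (49.260 + 50.000) = -7.455e-03

-7.455e-03


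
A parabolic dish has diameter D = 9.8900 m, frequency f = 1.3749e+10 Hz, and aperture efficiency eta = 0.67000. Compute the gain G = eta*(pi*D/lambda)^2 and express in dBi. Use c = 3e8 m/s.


lambda = c / f = 3.0000e+08 / 1.3749e+10 = 0.02181977 m
G_linear = 0.67000 * (pi * 9.8900 / 0.02181977)^2 = 1.358522e+06
G_dBi = 10 * log10(1.358522e+06) = 61.33 dBi

61.33 dBi


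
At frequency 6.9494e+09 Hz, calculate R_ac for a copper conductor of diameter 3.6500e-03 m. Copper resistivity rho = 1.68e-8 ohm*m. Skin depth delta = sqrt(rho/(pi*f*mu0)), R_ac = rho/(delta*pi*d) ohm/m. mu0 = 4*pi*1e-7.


delta = sqrt(1.68e-8 / (pi * 6.9494e+09 * 4*pi*1e-7)) = 7.825302e-07 m
R_ac = 1.68e-8 / (7.825302e-07 * pi * 3.6500e-03) = 1.872 ohm/m

1.872 ohm/m


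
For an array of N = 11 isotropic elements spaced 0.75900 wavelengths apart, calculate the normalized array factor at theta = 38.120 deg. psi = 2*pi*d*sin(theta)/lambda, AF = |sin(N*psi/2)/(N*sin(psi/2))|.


psi = 2*pi*0.75900*sin(38.120 deg) = 2.943915 rad
AF = |sin(11*2.943915/2) / (11*sin(2.943915/2))| = 0.04247

0.04247


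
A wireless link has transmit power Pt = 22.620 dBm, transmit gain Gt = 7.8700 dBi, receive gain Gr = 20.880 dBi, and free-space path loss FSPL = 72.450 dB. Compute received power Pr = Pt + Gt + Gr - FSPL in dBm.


Pr = 22.620 + 7.8700 + 20.880 - 72.450 = -21.08 dBm

-21.08 dBm


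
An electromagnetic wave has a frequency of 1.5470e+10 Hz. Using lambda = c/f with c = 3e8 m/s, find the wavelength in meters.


lambda = c / f = 3.0000e+08 / 1.5470e+10 = 0.01939 m

0.01939 m


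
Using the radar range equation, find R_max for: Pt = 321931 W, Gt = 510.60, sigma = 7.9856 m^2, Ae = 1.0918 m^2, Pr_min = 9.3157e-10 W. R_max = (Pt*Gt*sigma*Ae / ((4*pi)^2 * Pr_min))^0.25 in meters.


R^4 = 321931*510.60*7.9856*1.0918 / ((4*pi)^2 * 9.3157e-10) = 9.742245e+15
R_max = 9.742245e+15^0.25 = 9935 m

9935 m


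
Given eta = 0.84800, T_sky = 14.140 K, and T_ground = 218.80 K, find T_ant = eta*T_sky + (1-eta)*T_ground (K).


T_ant = 0.84800 * 14.140 + (1 - 0.84800) * 218.80 = 45.25 K

45.25 K


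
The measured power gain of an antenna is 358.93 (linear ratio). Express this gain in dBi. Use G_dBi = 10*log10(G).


G_dBi = 10 * log10(358.93) = 25.55 dBi

25.55 dBi


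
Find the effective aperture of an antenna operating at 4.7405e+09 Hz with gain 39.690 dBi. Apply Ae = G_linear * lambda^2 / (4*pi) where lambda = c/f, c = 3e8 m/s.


lambda = c / f = 3.0000e+08 / 4.7405e+09 = 0.06328446 m
G_linear = 10^(39.690/10) = 9311.079
Ae = G_linear * lambda^2 / (4*pi) = 9311.079 * 0.06328446^2 / (4*pi) = 2.967 m^2

2.967 m^2


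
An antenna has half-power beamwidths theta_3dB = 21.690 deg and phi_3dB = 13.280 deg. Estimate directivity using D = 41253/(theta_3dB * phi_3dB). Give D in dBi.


D_linear = 41253 / (21.690 * 13.280) = 143.2181
D_dBi = 10 * log10(143.2181) = 21.56 dBi

21.56 dBi


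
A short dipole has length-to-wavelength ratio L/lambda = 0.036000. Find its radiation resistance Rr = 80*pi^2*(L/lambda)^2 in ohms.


Rr = 80 * pi^2 * (0.036000)^2 = 80 * 9.869604 * 1.296000e-03 = 1.023 ohm

1.023 ohm


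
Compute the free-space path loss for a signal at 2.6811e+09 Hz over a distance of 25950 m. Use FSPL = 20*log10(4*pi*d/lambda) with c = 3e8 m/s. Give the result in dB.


lambda = c / f = 3.0000e+08 / 2.6811e+09 = 0.1118944 m
FSPL = 20 * log10(4*pi*25950/0.1118944) = 129.3 dB

129.3 dB


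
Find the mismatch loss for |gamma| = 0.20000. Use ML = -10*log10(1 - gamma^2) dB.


ML = -10 * log10(1 - 0.20000^2) = -10 * log10(0.96) = 0.1773 dB

0.1773 dB


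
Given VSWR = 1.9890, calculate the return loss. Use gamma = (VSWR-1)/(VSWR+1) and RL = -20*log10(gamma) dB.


gamma = (1.9890 - 1) / (1.9890 + 1) = 0.3308799
RL = -20 * log10(0.3308799) = 9.607 dB

9.607 dB


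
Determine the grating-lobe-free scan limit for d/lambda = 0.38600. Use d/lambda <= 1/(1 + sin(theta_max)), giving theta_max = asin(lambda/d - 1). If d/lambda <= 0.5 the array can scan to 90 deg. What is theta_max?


lambda/d - 1 = 1/0.38600 - 1 = 1.590674 >= 1
d/lambda <= 0.5, so the array can scan to endfire without grating lobes: theta_max = 90 deg

90 deg


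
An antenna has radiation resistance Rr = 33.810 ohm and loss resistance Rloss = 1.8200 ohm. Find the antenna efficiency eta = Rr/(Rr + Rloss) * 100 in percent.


eta = 33.810 / (33.810 + 1.8200) * 100 = 94.89%

94.89%


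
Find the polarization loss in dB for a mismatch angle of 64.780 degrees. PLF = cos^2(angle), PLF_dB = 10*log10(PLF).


PLF_linear = cos^2(64.780 deg) = 0.1815570
PLF_dB = 10 * log10(0.1815570) = -7.410 dB

-7.410 dB


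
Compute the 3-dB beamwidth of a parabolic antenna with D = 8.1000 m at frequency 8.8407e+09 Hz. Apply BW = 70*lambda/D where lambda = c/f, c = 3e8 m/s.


lambda = c / f = 3.0000e+08 / 8.8407e+09 = 0.03393396 m
BW = 70 * 0.03393396 / 8.1000 = 0.2933 deg

0.2933 deg


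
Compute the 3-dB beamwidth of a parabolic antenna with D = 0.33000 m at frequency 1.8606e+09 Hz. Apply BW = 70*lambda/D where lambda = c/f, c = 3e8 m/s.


lambda = c / f = 3.0000e+08 / 1.8606e+09 = 0.1612383 m
BW = 70 * 0.1612383 / 0.33000 = 34.20 deg

34.20 deg


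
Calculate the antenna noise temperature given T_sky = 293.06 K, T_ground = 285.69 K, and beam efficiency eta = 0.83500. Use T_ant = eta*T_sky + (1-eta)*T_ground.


T_ant = 0.83500 * 293.06 + (1 - 0.83500) * 285.69 = 291.8 K

291.8 K


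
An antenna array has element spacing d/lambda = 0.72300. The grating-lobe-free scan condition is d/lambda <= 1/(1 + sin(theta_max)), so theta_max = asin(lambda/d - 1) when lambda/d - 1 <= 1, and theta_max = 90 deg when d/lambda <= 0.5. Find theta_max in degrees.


lambda/d - 1 = 1/0.72300 - 1 = 0.3831259
theta_max = asin(0.3831259) = 22.53 deg

22.53 deg


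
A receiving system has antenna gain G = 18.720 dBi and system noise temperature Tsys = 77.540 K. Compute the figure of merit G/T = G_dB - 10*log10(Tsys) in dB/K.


G/T = 18.720 - 10*log10(77.540) = 18.720 - 18.89526 = -0.1753 dB/K

-0.1753 dB/K


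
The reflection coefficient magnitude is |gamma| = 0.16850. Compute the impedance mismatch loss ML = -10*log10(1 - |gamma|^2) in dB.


ML = -10 * log10(1 - 0.16850^2) = -10 * log10(0.97160775) = 0.1251 dB

0.1251 dB


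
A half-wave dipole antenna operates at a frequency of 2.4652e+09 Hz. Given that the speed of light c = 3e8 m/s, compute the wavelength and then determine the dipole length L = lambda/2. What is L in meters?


lambda = c / f = 3.0000e+08 / 2.4652e+09 = 0.1216940 m
L = lambda / 2 = 0.1216940 / 2 = 0.06085 m

0.06085 m


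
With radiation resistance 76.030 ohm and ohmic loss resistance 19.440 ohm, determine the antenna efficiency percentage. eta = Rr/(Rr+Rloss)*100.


eta = 76.030 / (76.030 + 19.440) * 100 = 79.64%

79.64%


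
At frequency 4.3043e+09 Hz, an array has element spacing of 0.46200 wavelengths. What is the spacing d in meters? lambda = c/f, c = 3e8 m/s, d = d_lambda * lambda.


lambda = c / f = 3.0000e+08 / 4.3043e+09 = 0.06969774 m
d = 0.46200 * 0.06969774 = 0.03220 m

0.03220 m


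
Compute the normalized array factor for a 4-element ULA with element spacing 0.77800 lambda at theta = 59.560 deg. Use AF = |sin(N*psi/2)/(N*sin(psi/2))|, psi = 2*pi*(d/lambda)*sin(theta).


psi = 2*pi*0.77800*sin(59.560 deg) = 4.214513 rad
AF = |sin(4*4.214513/2) / (4*sin(4.214513/2))| = 0.2441

0.2441


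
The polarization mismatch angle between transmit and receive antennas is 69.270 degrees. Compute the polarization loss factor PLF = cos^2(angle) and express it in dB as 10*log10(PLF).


PLF_linear = cos^2(69.270 deg) = 0.1252909
PLF_dB = 10 * log10(0.1252909) = -9.021 dB

-9.021 dB


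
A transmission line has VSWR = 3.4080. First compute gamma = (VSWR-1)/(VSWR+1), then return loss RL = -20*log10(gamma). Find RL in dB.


gamma = (3.4080 - 1) / (3.4080 + 1) = 0.5462795
RL = -20 * log10(0.5462795) = 5.252 dB

5.252 dB


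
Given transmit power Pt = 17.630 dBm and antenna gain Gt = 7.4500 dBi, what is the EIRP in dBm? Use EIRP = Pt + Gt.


EIRP = Pt + Gt = 17.630 + 7.4500 = 25.08 dBm

25.08 dBm


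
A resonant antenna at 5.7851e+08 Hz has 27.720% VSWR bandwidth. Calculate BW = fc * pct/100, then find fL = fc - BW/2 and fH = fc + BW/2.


BW = 5.7851e+08 * 27.720/100 = 1.603630e+08 Hz
fL = 5.7851e+08 - 1.603630e+08/2 = 4.983e+08 Hz
fH = 5.7851e+08 + 1.603630e+08/2 = 6.587e+08 Hz

BW=1.604e+08 Hz, fL=4.983e+08 Hz, fH=6.587e+08 Hz


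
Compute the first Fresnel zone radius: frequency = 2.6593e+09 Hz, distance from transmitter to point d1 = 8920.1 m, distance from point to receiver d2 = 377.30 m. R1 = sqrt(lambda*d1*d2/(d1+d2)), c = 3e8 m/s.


lambda = c / f = 3.0000e+08 / 2.6593e+09 = 0.1128116 m
R1 = sqrt(0.1128116 * 8920.1 * 377.30 / (8920.1 + 377.30)) = 6.390 m

6.390 m


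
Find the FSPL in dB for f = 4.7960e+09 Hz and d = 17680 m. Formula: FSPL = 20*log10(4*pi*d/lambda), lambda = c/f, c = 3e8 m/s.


lambda = c / f = 3.0000e+08 / 4.7960e+09 = 0.06255213 m
FSPL = 20 * log10(4*pi*17680/0.06255213) = 131.0 dB

131.0 dB


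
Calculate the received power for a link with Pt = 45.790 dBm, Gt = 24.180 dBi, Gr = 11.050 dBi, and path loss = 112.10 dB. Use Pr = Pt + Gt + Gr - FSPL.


Pr = 45.790 + 24.180 + 11.050 - 112.10 = -31.08 dBm

-31.08 dBm


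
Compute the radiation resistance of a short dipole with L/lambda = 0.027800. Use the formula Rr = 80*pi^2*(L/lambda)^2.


Rr = 80 * pi^2 * (0.027800)^2 = 80 * 9.869604 * 7.728400e-04 = 0.6102 ohm

0.6102 ohm


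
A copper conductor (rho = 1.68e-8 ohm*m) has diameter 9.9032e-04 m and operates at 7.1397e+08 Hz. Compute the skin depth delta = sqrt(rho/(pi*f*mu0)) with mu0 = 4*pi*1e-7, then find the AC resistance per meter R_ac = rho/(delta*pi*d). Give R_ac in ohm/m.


delta = sqrt(1.68e-8 / (pi * 7.1397e+08 * 4*pi*1e-7)) = 2.441377e-06 m
R_ac = 1.68e-8 / (2.441377e-06 * pi * 9.9032e-04) = 2.212 ohm/m

2.212 ohm/m


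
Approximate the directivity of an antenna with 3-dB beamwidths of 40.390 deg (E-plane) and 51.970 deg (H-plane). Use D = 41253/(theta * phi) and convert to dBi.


D_linear = 41253 / (40.390 * 51.970) = 19.65301
D_dBi = 10 * log10(19.65301) = 12.93 dBi

12.93 dBi


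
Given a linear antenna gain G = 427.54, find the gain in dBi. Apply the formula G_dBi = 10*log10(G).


G_dBi = 10 * log10(427.54) = 26.31 dBi

26.31 dBi


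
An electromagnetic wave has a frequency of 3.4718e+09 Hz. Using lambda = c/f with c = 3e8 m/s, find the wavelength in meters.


lambda = c / f = 3.0000e+08 / 3.4718e+09 = 0.08641 m

0.08641 m


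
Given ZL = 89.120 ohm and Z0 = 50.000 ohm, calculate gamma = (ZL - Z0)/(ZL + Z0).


gamma = (89.120 - 50.000) / (89.120 + 50.000) = 0.2812

0.2812


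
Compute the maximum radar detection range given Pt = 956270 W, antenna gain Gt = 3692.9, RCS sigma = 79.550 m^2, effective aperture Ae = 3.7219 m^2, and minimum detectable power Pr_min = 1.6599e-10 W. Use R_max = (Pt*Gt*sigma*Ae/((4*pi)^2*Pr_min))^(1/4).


R^4 = 956270*3692.9*79.550*3.7219 / ((4*pi)^2 * 1.6599e-10) = 3.988883e+19
R_max = 3.988883e+19^0.25 = 79472 m

79472 m


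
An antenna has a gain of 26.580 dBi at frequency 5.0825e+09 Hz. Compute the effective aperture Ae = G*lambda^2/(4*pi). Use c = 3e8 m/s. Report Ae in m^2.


lambda = c / f = 3.0000e+08 / 5.0825e+09 = 0.05902607 m
G_linear = 10^(26.580/10) = 454.9881
Ae = G_linear * lambda^2 / (4*pi) = 454.9881 * 0.05902607^2 / (4*pi) = 0.1261 m^2

0.1261 m^2


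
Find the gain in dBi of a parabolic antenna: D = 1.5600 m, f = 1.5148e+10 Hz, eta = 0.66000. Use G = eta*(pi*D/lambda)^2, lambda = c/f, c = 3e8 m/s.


lambda = c / f = 3.0000e+08 / 1.5148e+10 = 0.01980459 m
G_linear = 0.66000 * (pi * 1.5600 / 0.01980459)^2 = 40416.73
G_dBi = 10 * log10(40416.73) = 46.07 dBi

46.07 dBi


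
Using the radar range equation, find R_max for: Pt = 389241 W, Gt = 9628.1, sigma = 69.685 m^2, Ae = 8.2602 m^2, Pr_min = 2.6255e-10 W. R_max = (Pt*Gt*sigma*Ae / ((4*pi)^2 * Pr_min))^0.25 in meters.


R^4 = 389241*9628.1*69.685*8.2602 / ((4*pi)^2 * 2.6255e-10) = 5.203041e+19
R_max = 5.203041e+19^0.25 = 84931 m

84931 m


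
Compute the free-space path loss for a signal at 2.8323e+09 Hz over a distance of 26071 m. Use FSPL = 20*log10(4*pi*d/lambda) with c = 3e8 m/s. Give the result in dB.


lambda = c / f = 3.0000e+08 / 2.8323e+09 = 0.1059210 m
FSPL = 20 * log10(4*pi*26071/0.1059210) = 129.8 dB

129.8 dB


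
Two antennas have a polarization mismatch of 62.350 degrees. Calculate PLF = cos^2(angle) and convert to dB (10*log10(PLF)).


PLF_linear = cos^2(62.350 deg) = 0.2153602
PLF_dB = 10 * log10(0.2153602) = -6.668 dB

-6.668 dB


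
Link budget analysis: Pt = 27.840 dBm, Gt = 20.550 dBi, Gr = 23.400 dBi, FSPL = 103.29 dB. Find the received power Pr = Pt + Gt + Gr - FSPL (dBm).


Pr = 27.840 + 20.550 + 23.400 - 103.29 = -31.50 dBm

-31.50 dBm


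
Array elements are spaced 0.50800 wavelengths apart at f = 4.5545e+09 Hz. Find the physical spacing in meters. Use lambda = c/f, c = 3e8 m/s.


lambda = c / f = 3.0000e+08 / 4.5545e+09 = 0.06586892 m
d = 0.50800 * 0.06586892 = 0.03346 m

0.03346 m


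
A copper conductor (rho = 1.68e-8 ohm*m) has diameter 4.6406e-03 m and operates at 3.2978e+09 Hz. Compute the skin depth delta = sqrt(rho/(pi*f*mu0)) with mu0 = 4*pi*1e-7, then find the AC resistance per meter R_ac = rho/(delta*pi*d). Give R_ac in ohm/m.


delta = sqrt(1.68e-8 / (pi * 3.2978e+09 * 4*pi*1e-7)) = 1.135959e-06 m
R_ac = 1.68e-8 / (1.135959e-06 * pi * 4.6406e-03) = 1.014 ohm/m

1.014 ohm/m


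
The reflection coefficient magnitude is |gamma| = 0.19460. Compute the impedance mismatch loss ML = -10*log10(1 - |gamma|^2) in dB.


ML = -10 * log10(1 - 0.19460^2) = -10 * log10(0.96213084) = 0.1677 dB

0.1677 dB


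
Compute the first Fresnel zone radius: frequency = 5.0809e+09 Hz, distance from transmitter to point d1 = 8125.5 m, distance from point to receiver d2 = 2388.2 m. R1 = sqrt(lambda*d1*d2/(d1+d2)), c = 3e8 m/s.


lambda = c / f = 3.0000e+08 / 5.0809e+09 = 0.05904466 m
R1 = sqrt(0.05904466 * 8125.5 * 2388.2 / (8125.5 + 2388.2)) = 10.44 m

10.44 m


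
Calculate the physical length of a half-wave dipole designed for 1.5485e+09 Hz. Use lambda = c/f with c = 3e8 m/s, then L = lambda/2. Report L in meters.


lambda = c / f = 3.0000e+08 / 1.5485e+09 = 0.1937359 m
L = lambda / 2 = 0.1937359 / 2 = 0.09687 m

0.09687 m


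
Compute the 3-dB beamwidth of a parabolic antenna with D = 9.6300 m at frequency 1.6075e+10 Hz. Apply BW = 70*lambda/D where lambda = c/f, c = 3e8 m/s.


lambda = c / f = 3.0000e+08 / 1.6075e+10 = 0.01866252 m
BW = 70 * 0.01866252 / 9.6300 = 0.1357 deg

0.1357 deg


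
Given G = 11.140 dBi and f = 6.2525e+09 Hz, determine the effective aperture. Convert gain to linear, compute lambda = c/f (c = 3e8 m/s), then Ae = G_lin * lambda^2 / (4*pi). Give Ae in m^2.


lambda = c / f = 3.0000e+08 / 6.2525e+09 = 0.04798081 m
G_linear = 10^(11.140/10) = 13.00170
Ae = G_linear * lambda^2 / (4*pi) = 13.00170 * 0.04798081^2 / (4*pi) = 2.382e-03 m^2

2.382e-03 m^2


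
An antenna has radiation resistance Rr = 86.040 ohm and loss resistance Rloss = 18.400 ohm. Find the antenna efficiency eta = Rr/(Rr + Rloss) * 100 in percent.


eta = 86.040 / (86.040 + 18.400) * 100 = 82.38%

82.38%


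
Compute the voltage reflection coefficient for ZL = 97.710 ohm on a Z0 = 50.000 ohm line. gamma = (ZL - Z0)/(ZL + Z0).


gamma = (97.710 - 50.000) / (97.710 + 50.000) = 0.3230

0.3230


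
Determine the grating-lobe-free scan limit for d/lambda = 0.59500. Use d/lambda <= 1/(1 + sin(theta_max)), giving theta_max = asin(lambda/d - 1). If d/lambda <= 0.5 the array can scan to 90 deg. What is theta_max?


lambda/d - 1 = 1/0.59500 - 1 = 0.6806723
theta_max = asin(0.6806723) = 42.90 deg

42.90 deg


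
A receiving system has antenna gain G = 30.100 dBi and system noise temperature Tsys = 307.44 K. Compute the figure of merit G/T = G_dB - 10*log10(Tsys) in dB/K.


G/T = 30.100 - 10*log10(307.44) = 30.100 - 24.87760 = 5.222 dB/K

5.222 dB/K


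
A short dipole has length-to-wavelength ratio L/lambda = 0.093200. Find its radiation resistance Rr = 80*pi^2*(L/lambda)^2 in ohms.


Rr = 80 * pi^2 * (0.093200)^2 = 80 * 9.869604 * 8.686240e-03 = 6.858 ohm

6.858 ohm


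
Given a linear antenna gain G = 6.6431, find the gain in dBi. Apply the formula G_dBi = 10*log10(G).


G_dBi = 10 * log10(6.6431) = 8.224 dBi

8.224 dBi


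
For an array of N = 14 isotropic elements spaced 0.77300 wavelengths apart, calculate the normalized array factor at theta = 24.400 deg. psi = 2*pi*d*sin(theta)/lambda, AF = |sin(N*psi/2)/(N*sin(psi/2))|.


psi = 2*pi*0.77300*sin(24.400 deg) = 2.006408 rad
AF = |sin(14*2.006408/2) / (14*sin(2.006408/2))| = 0.08435

0.08435


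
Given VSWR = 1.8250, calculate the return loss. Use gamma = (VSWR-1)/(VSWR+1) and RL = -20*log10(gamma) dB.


gamma = (1.8250 - 1) / (1.8250 + 1) = 0.2920354
RL = -20 * log10(0.2920354) = 10.69 dB

10.69 dB


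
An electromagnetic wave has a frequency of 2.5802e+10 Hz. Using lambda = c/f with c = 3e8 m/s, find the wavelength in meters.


lambda = c / f = 3.0000e+08 / 2.5802e+10 = 0.01163 m

0.01163 m


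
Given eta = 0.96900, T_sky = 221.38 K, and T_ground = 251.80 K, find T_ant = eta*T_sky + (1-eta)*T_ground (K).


T_ant = 0.96900 * 221.38 + (1 - 0.96900) * 251.80 = 222.3 K

222.3 K


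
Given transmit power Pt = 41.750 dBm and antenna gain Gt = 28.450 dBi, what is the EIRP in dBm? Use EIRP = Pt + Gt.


EIRP = Pt + Gt = 41.750 + 28.450 = 70.20 dBm

70.20 dBm
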